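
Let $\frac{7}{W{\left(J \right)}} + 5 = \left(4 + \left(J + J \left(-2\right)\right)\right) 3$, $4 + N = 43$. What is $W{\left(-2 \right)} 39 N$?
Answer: $819$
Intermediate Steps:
$N = 39$ ($N = -4 + 43 = 39$)
$W{\left(J \right)} = \frac{7}{7 - 3 J}$ ($W{\left(J \right)} = \frac{7}{-5 + \left(4 + \left(J + J \left(-2\right)\right)\right) 3} = \frac{7}{-5 + \left(4 + \left(J - 2 J\right)\right) 3} = \frac{7}{-5 + \left(4 - J\right) 3} = \frac{7}{-5 - \left(-12 + 3 J\right)} = \frac{7}{7 - 3 J}$)
$W{\left(-2 \right)} 39 N = - \frac{7}{-7 + 3 \left(-2\right)} 39 \cdot 39 = - \frac{7}{-7 - 6} \cdot 39 \cdot 39 = - \frac{7}{-13} \cdot 39 \cdot 39 = \left(-7\right) \left(- \frac{1}{13}\right) 39 \cdot 39 = \frac{7}{13} \cdot 39 \cdot 39 = 21 \cdot 39 = 819$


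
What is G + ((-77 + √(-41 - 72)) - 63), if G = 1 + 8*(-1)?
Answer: -147 + I*√113 ≈ -147.0 + 10.63*I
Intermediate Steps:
G = -7 (G = 1 - 8 = -7)
G + ((-77 + √(-41 - 72)) - 63) = -7 + ((-77 + √(-41 - 72)) - 63) = -7 + ((-77 + √(-113)) - 63) = -7 + ((-77 + I*√113) - 63) = -7 + (-140 + I*√113) = -147 + I*√113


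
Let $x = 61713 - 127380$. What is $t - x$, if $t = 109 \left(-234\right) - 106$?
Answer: $40055$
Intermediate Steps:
$t = -25612$ ($t = -25506 - 106 = -25612$)
$x = -65667$
$t - x = -25612 - -65667 = -25612 + 65667 = 40055$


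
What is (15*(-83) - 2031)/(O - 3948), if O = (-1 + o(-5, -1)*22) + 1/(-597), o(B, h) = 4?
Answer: 977886/1152509 ≈ 0.84848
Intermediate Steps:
O = 51938/597 (O = (-1 + 4*22) + 1/(-597) = (-1 + 88) - 1/597 = 87 - 1/597 = 51938/597 ≈ 86.998)
(15*(-83) - 2031)/(O - 3948) = (15*(-83) - 2031)/(51938/597 - 3948) = (-1245 - 2031)/(-2305018/597) = -3276*(-597/2305018) = 977886/1152509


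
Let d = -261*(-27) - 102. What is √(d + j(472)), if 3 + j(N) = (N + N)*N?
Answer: √452510 ≈ 672.69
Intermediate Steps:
d = 6945 (d = 7047 - 102 = 6945)
j(N) = -3 + 2*N² (j(N) = -3 + (N + N)*N = -3 + (2*N)*N = -3 + 2*N²)
√(d + j(472)) = √(6945 + (-3 + 2*472²)) = √(6945 + (-3 + 2*222784)) = √(6945 + (-3 + 445568)) = √(6945 + 445565) = √452510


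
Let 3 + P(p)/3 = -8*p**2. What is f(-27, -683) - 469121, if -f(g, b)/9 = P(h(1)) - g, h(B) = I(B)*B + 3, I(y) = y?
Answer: -465827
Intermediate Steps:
h(B) = 3 + B**2 (h(B) = B*B + 3 = B**2 + 3 = 3 + B**2)
P(p) = -9 - 24*p**2 (P(p) = -9 + 3*(-8*p**2) = -9 - 24*p**2)
f(g, b) = 3537 + 9*g (f(g, b) = -9*((-9 - 24*(3 + 1**2)**2) - g) = -9*((-9 - 24*(3 + 1)**2) - g) = -9*((-9 - 24*4**2) - g) = -9*((-9 - 24*16) - g) = -9*((-9 - 384) - g) = -9*(-393 - g) = 3537 + 9*g)
f(-27, -683) - 469121 = (3537 + 9*(-27)) - 469121 = (3537 - 243) - 469121 = 3294 - 469121 = -465827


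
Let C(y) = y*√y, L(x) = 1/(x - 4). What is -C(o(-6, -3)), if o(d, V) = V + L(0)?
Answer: 13*I*√13/8 ≈ 5.859*I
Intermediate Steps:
L(x) = 1/(-4 + x)
o(d, V) = -¼ + V (o(d, V) = V + 1/(-4 + 0) = V + 1/(-4) = V - ¼ = -¼ + V)
C(y) = y^(3/2)
-C(o(-6, -3)) = -(-¼ - 3)^(3/2) = -(-13/4)^(3/2) = -(-13)*I*√13/8 = 13*I*√13/8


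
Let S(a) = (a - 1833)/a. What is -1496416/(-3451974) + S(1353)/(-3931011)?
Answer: 442162578421936/1019992707056169 ≈ 0.43350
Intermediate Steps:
S(a) = (-1833 + a)/a
-1496416/(-3451974) + S(1353)/(-3931011) = -1496416/(-3451974) + ((-1833 + 1353)/1353)/(-3931011) = -1496416*(-1/3451974) + ((1/1353)*(-480))*(-1/3931011) = 748208/1725987 - 160/451*(-1/3931011) = 748208/1725987 + 160/1772885961 = 442162578421936/1019992707056169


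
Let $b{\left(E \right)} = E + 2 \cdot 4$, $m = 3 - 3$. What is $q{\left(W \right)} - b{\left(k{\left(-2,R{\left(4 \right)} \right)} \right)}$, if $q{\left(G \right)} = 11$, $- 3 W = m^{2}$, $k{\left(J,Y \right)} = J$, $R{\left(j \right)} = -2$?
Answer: $5$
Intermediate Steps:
$m = 0$ ($m = 3 - 3 = 0$)
$b{\left(E \right)} = 8 + E$ ($b{\left(E \right)} = E + 8 = 8 + E$)
$W = 0$ ($W = - \frac{0^{2}}{3} = \left(- \frac{1}{3}\right) 0 = 0$)
$q{\left(W \right)} - b{\left(k{\left(-2,R{\left(4 \right)} \right)} \right)} = 11 - \left(8 - 2\right) = 11 - 6 = 5$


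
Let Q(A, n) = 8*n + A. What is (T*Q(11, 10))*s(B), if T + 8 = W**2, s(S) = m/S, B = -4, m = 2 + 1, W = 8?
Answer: -3822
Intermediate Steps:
m = 3
Q(A, n) = A + 8*n
s(S) = 3/S
T = 56 (T = -8 + 8**2 = -8 + 64 = 56)
(T*Q(11, 10))*s(B) = (56*(11 + 8*10))*(3/(-4)) = (56*(11 + 80))*(3*(-1/4)) = (56*91)*(-3/4) = 5096*(-3/4) = -3822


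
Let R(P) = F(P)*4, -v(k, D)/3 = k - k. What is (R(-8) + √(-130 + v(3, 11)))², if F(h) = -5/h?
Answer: -495/4 + 5*I*√130 ≈ -123.75 + 57.009*I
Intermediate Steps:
v(k, D) = 0 (v(k, D) = -3*(k - k) = -3*0 = 0)
R(P) = -20/P (R(P) = -5/P*4 = -20/P)
(R(-8) + √(-130 + v(3, 11)))² = (-20/(-8) + √(-130 + 0))² = (-20*(-⅛) + √(-130))² = (5/2 + I*√130)²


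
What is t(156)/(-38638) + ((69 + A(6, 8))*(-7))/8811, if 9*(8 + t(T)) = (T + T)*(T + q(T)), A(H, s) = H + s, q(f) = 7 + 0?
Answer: -36083107/170219709 ≈ -0.21198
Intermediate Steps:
q(f) = 7
t(T) = -8 + 2*T*(7 + T)/9 (t(T) = -8 + ((T + T)*(T + 7))/9 = -8 + ((2*T)*(7 + T))/9 = -8 + (2*T*(7 + T))/9 = -8 + 2*T*(7 + T)/9)
t(156)/(-38638) + ((69 + A(6, 8))*(-7))/8811 = (-8 + (2/9)*156² + (14/9)*156)/(-38638) + ((69 + (6 + 8))*(-7))/8811 = (-8 + (2/9)*24336 + 728/3)*(-1/38638) + ((69 + 14)*(-7))*(1/8811) = (-8 + 5408 + 728/3)*(-1/38638) + (83*(-7))*(1/8811) = (16928/3)*(-1/38638) - 581*1/8811 = -8464/57957 - 581/8811 = -36083107/170219709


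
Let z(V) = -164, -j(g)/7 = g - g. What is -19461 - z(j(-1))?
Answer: -19297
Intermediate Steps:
j(g) = 0 (j(g) = -7*(g - g) = -7*0 = 0)
-19461 - z(j(-1)) = -19461 - 1*(-164) = -19461 + 164 = -19297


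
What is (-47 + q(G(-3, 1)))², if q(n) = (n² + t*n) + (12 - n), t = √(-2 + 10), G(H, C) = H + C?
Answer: 873 + 232*√2 ≈ 1201.1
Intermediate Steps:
G(H, C) = C + H
t = 2*√2 (t = √8 = 2*√2 ≈ 2.8284)
q(n) = 12 + n² - n + 2*n*√2 (q(n) = (n² + (2*√2)*n) + (12 - n) = (n² + 2*n*√2) + (12 - n) = 12 + n² - n + 2*n*√2)
(-47 + q(G(-3, 1)))² = (-47 + (12 + (1 - 3)² - (1 - 3) + 2*(1 - 3)*√2))² = (-47 + (12 + (-2)² - 1*(-2) + 2*(-2)*√2))² = (-47 + (12 + 4 + 2 - 4*√2))² = (-47 + (18 - 4*√2))² = (-29 - 4*√2)²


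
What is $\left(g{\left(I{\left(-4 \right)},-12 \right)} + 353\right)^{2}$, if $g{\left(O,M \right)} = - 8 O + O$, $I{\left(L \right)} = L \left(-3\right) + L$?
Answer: $88209$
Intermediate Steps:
$I{\left(L \right)} = - 2 L$ ($I{\left(L \right)} = - 3 L + L = - 2 L$)
$g{\left(O,M \right)} = - 7 O$
$\left(g{\left(I{\left(-4 \right)},-12 \right)} + 353\right)^{2} = \left(- 7 \left(\left(-2\right) \left(-4\right)\right) + 353\right)^{2} = \left(\left(-7\right) 8 + 353\right)^{2} = \left(-56 + 353\right)^{2} = 297^{2} = 88209$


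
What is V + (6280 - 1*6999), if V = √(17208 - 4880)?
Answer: -719 + 2*√3082 ≈ -607.97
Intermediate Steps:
V = 2*√3082 (V = √12328 = 2*√3082 ≈ 111.03)
V + (6280 - 1*6999) = 2*√3082 + (6280 - 1*6999) = 2*√3082 + (6280 - 6999) = 2*√3082 - 719 = -719 + 2*√3082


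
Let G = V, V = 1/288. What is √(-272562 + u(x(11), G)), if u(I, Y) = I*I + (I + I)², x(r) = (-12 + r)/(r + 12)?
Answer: 7*I*√2942557/23 ≈ 522.07*I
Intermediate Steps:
V = 1/288 ≈ 0.0034722
G = 1/288 ≈ 0.0034722
x(r) = (-12 + r)/(12 + r)
u(I, Y) = 5*I² (u(I, Y) = I² + (2*I)² = I² + 4*I² = 5*I²)
√(-272562 + u(x(11), G)) = √(-272562 + 5*((-12 + 11)/(12 + 11))²) = √(-272562 + 5*(-1/23)²) = √(-272562 + 5*(1/529)) = √(-272562 + 5/529) = √(-144185293/529) = 7*I*√2942557/23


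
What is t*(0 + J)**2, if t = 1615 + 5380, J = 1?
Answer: 6995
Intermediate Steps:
t = 6995
t*(0 + J)**2 = 6995*(0 + 1)**2 = 6995*1**2 = 6995*1 = 6995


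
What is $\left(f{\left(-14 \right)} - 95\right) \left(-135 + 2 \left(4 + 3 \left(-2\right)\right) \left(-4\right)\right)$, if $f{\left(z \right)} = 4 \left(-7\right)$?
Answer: $14637$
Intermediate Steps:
$f{\left(z \right)} = -28$
$\left(f{\left(-14 \right)} - 95\right) \left(-135 + 2 \left(4 + 3 \left(-2\right)\right) \left(-4\right)\right) = \left(-28 - 95\right) \left(-135 + 2 \left(4 + 3 \left(-2\right)\right) \left(-4\right)\right) = - 123 \left(-135 + 2 \left(4 - 6\right) \left(-4\right)\right) = - 123 \left(-135 + 2 \left(-2\right) \left(-4\right)\right) = - 123 \left(-135 - -16\right) = - 123 \left(-135 + 16\right) = \left(-123\right) \left(-119\right) = 14637$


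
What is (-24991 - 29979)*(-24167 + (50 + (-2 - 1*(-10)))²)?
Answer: 1143540910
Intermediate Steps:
(-24991 - 29979)*(-24167 + (50 + (-2 - 1*(-10)))²) = -54970*(-24167 + (50 + (-2 + 10))²) = -54970*(-24167 + (50 + 8)²) = -54970*(-24167 + 58²) = -54970*(-24167 + 3364) = -54970*(-20803) = 1143540910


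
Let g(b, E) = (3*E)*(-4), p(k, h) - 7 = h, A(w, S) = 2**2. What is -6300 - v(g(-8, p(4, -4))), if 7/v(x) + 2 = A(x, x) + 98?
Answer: -630007/100 ≈ -6300.1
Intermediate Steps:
A(w, S) = 4
p(k, h) = 7 + h
g(b, E) = -12*E
v(x) = 7/100 (v(x) = 7/(-2 + (4 + 98)) = 7/(-2 + 102) = 7/100)
-6300 - v(g(-8, p(4, -4))) = -6300 - 1*7/100 = -6300 - 7/100 = -630007/100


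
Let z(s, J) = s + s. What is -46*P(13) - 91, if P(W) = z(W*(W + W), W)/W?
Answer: -2483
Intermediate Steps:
z(s, J) = 2*s
P(W) = 4*W (P(W) = (2*(W*(W + W)))/W = (2*(W*(2*W)))/W = (2*(2*W²))/W = (4*W²)/W = 4*W)
-46*P(13) - 91 = -184*13 - 91 = -46*52 - 91 = -2392 - 91 = -2483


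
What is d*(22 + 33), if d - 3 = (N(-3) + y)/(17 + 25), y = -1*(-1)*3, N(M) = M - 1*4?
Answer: 3355/21 ≈ 159.76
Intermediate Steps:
N(M) = -4 + M (N(M) = M - 4 = -4 + M)
y = 3 (y = 1*3 = 3)
d = 61/21 (d = 3 + ((-4 - 3) + 3)/(17 + 25) = 3 + (-7 + 3)/42 = 3 - 4*1/42 = 3 - 2/21 = 61/21 ≈ 2.9048)
d*(22 + 33) = 61*(22 + 33)/21 = (61/21)*55 = 3355/21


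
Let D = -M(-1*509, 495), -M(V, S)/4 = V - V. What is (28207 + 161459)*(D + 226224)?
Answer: 42907001184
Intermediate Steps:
M(V, S) = 0 (M(V, S) = -4*(V - V) = -4*0 = 0)
D = 0 (D = -1*0 = 0)
(28207 + 161459)*(D + 226224) = (28207 + 161459)*(0 + 226224) = 189666*226224 = 42907001184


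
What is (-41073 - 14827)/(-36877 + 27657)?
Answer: 2795/461 ≈ 6.0629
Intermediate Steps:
(-41073 - 14827)/(-36877 + 27657) = -55900/(-9220) = -55900*(-1/9220) = 2795/461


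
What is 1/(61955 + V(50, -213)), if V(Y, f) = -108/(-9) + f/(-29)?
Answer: 29/1797256 ≈ 1.6136e-5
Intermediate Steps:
V(Y, f) = 12 - f/29 (V(Y, f) = -108*(-⅑) + f*(-1/29) = 12 - f/29)
1/(61955 + V(50, -213)) = 1/(61955 + (12 - 1/29*(-213))) = 1/(61955 + (12 + 213/29)) = 1/(61955 + 561/29) = 1/(1797256/29) = 29/1797256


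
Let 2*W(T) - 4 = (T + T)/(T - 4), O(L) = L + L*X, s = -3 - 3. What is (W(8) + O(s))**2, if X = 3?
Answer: 400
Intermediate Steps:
s = -6
O(L) = 4*L (O(L) = L + L*3 = L + 3*L = 4*L)
W(T) = 2 + T/(-4 + T) (W(T) = 2 + ((T + T)/(T - 4))/2 = 2 + ((2*T)/(-4 + T))/2 = 2 + (2*T/(-4 + T))/2 = 2 + T/(-4 + T))
(W(8) + O(s))**2 = ((-8 + 3*8)/(-4 + 8) + 4*(-6))**2 = ((-8 + 24)/4 - 24)**2 = ((1/4)*16 - 24)**2 = (4 - 24)**2 = (-20)**2 = 400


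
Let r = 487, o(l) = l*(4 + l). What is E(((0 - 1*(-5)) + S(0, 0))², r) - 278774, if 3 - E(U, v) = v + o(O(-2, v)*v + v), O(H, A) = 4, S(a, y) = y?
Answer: -6218223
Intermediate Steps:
E(U, v) = 3 - v - 5*v*(4 + 5*v) (E(U, v) = 3 - (v + (4*v + v)*(4 + (4*v + v))) = 3 - (v + (5*v)*(4 + 5*v)) = 3 - (v + 5*v*(4 + 5*v)) = 3 + (-v - 5*v*(4 + 5*v)) = 3 - v - 5*v*(4 + 5*v))
E(((0 - 1*(-5)) + S(0, 0))², r) - 278774 = (3 - 25*487² - 21*487) - 278774 = (3 - 25*237169 - 10227) - 278774 = (3 - 5929225 - 10227) - 278774 = -5939449 - 278774 = -6218223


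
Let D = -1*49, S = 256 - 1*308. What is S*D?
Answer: 2548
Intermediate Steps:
S = -52 (S = 256 - 308 = -52)
D = -49
S*D = -52*(-49) = 2548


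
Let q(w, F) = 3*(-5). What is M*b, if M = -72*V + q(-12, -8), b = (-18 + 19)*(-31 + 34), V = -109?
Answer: 23499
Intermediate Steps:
b = 3 (b = 1*3 = 3)
q(w, F) = -15
M = 7833 (M = -72*(-109) - 15 = 7848 - 15 = 7833)
M*b = 7833*3 = 23499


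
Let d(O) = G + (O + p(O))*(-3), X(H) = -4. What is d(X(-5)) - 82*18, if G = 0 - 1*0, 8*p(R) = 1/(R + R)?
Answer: -93693/64 ≈ -1464.0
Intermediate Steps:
p(R) = 1/(16*R) (p(R) = 1/(8*(R + R)) = 1/(8*((2*R))) = (1/(2*R))/8 = 1/(16*R))
G = 0 (G = 0 + 0 = 0)
d(O) = -3*O - 3/(16*O) (d(O) = 0 + (O + 1/(16*O))*(-3) = 0 + (-3*O - 3/(16*O)) = -3*O - 3/(16*O))
d(X(-5)) - 82*18 = (-3*(-4) - 3/16/(-4)) - 82*18 = (12 - 3/16*(-1/4)) - 1476 = (12 + 3/64) - 1476 = 771/64 - 1476 = -93693/64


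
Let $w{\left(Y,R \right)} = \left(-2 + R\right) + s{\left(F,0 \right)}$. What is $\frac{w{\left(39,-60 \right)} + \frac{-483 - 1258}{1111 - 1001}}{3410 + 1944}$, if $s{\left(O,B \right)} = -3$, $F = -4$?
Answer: $- \frac{8891}{588940} \approx -0.015097$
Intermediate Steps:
$w{\left(Y,R \right)} = -5 + R$ ($w{\left(Y,R \right)} = \left(-2 + R\right) - 3 = -5 + R$)
$\frac{w{\left(39,-60 \right)} + \frac{-483 - 1258}{1111 - 1001}}{3410 + 1944} = \frac{\left(-5 - 60\right) + \frac{-483 - 1258}{1111 - 1001}}{3410 + 1944} = \frac{-65 - \frac{1741}{110}}{5354} = \left(-65 - \frac{1741}{110}\right) \frac{1}{5354} = \left(- \frac{8891}{110}\right) \frac{1}{5354} = - \frac{8891}{588940}$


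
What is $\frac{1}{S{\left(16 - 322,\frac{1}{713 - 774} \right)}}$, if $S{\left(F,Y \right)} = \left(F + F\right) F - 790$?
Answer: $\frac{1}{186482} \approx 5.3624 \cdot 10^{-6}$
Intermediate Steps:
$S{\left(F,Y \right)} = -790 + 2 F^{2}$ ($S{\left(F,Y \right)} = 2 F F - 790 = 2 F^{2} - 790 = -790 + 2 F^{2}$)
$\frac{1}{S{\left(16 - 322,\frac{1}{713 - 774} \right)}} = \frac{1}{-790 + 2 \left(16 - 322\right)^{2}} = \frac{1}{-790 + 2 \left(-306\right)^{2}} = \frac{1}{-790 + 2 \cdot 93636} = \frac{1}{-790 + 187272} = \frac{1}{186482}$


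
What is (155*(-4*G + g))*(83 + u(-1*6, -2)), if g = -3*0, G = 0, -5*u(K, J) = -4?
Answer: 0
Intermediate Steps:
u(K, J) = ⅘ (u(K, J) = -⅕*(-4) = ⅘)
g = 0
(155*(-4*G + g))*(83 + u(-1*6, -2)) = (155*(-4*0 + 0))*(83 + ⅘) = (155*(0 + 0))*(419/5) = (155*0)*(419/5) = 0*(419/5) = 0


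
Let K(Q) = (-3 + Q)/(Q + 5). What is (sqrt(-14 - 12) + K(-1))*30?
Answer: -30 + 30*I*sqrt(26) ≈ -30.0 + 152.97*I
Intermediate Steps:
K(Q) = (-3 + Q)/(5 + Q)
(sqrt(-14 - 12) + K(-1))*30 = (sqrt(-14 - 12) + (-3 - 1)/(5 - 1))*30 = (sqrt(-26) - 4/4)*30 = (I*sqrt(26) + (1/4)*(-4))*30 = (I*sqrt(26) - 1)*30 = (-1 + I*sqrt(26))*30 = -30 + 30*I*sqrt(26)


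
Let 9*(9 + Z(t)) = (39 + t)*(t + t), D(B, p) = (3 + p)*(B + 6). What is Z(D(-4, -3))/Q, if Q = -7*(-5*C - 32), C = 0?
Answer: -9/224 ≈ -0.040179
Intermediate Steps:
D(B, p) = (3 + p)*(6 + B)
Z(t) = -9 + 2*t*(39 + t)/9 (Z(t) = -9 + ((39 + t)*(t + t))/9 = -9 + ((39 + t)*(2*t))/9 = -9 + (2*t*(39 + t))/9 = -9 + 2*t*(39 + t)/9)
Q = 224 (Q = -7*(-5*0 - 32) = -7*(0 - 32) = -7*(-32) = 224)
Z(D(-4, -3))/Q = (-9 + 2*(18 + 3*(-4) + 6*(-3) - 4*(-3))²/9 + 26*(18 + 3*(-4) + 6*(-3) - 4*(-3))/3)/224 = (-9 + 2*(18 - 12 - 18 + 12)²/9 + 26*(18 - 12 - 18 + 12)/3)*(1/224) = (-9 + (2/9)*0² + (26/3)*0)*(1/224) = (-9 + (2/9)*0 + 0)*(1/224) = (-9 + 0 + 0)*(1/224) = -9*1/224 = -9/224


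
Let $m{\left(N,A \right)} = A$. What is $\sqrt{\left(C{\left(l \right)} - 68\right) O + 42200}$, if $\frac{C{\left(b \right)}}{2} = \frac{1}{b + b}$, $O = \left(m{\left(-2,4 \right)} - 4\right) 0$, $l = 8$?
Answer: $10 \sqrt{422} \approx 205.43$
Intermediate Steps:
$O = 0$ ($O = \left(4 - 4\right) 0 = 0 \cdot 0 = 0$)
$C{\left(b \right)} = \frac{1}{b}$ ($C{\left(b \right)} = \frac{2}{b + b} = \frac{2}{2 b} = 2 \frac{1}{2 b} = \frac{1}{b}$)
$\sqrt{\left(C{\left(l \right)} - 68\right) O + 42200} = \sqrt{\left(\frac{1}{8} - 68\right) 0 + 42200} = \sqrt{\left(- \frac{543}{8}\right) 0 + 42200} = \sqrt{0 + 42200} = \sqrt{42200} = 10 \sqrt{422}$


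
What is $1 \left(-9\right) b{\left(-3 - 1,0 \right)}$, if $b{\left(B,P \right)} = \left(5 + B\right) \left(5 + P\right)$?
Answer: $-45$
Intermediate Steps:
$1 \left(-9\right) b{\left(-3 - 1,0 \right)} = 1 \left(-9\right) \left(25 + 5 \left(-3 - 1\right) + 5 \cdot 0 + \left(-3 - 1\right) 0\right) = - 9 \left(25 + 5 \left(-3 - 1\right) + 0 + \left(-3 - 1\right) 0\right) = - 9 \left(25 + 5 \left(-4\right) + 0 - 0\right) = - 9 \left(25 - 20 + 0 + 0\right) = \left(-9\right) 5 = -45$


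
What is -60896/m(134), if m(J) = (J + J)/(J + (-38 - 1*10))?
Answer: -1309264/67 ≈ -19541.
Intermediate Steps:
m(J) = 2*J/(-48 + J) (m(J) = (2*J)/(J + (-38 - 10)) = (2*J)/(J - 48) = (2*J)/(-48 + J) = 2*J/(-48 + J))
-60896/m(134) = -60896/(2*134/(-48 + 134)) = -60896/(2*134/86) = -60896/(2*134*(1/86)) = -60896/134/43 = -60896*43/134 = -1309264/67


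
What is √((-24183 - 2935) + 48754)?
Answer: 6*√601 ≈ 147.09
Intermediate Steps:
√((-24183 - 2935) + 48754) = √(-27118 + 48754) = √21636 = 6*√601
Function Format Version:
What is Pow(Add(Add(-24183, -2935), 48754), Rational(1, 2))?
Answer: Mul(6, Pow(601, Rational(1, 2))) ≈ 147.09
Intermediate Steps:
Pow(Add(Add(-24183, -2935), 48754), Rational(1, 2)) = Pow(Add(-27118, 48754), Rational(1, 2)) = Pow(21636, Rational(1, 2)) = Mul(6, Pow(601, Rational(1, 2)))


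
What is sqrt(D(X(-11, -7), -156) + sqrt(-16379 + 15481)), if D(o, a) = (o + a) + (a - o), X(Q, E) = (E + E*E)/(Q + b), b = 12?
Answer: sqrt(-312 + I*sqrt(898)) ≈ 0.84729 + 17.684*I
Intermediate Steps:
X(Q, E) = (E + E**2)/(12 + Q) (X(Q, E) = (E + E*E)/(Q + 12) = (E + E**2)/(12 + Q))
D(o, a) = 2*a (D(o, a) = (a + o) + (a - o) = 2*a)
sqrt(D(X(-11, -7), -156) + sqrt(-16379 + 15481)) = sqrt(2*(-156) + sqrt(-16379 + 15481)) = sqrt(-312 + sqrt(-898)) = sqrt(-312 + I*sqrt(898))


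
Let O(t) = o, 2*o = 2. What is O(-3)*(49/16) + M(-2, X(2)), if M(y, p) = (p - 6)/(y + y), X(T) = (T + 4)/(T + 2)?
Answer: 67/16 ≈ 4.1875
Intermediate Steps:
o = 1 (o = (½)*2 = 1)
O(t) = 1
X(T) = (4 + T)/(2 + T)
M(y, p) = (-6 + p)/(2*y) (M(y, p) = (-6 + p)/((2*y)) = (-6 + p)*(1/(2*y)) = (-6 + p)/(2*y))
O(-3)*(49/16) + M(-2, X(2)) = 1*(49/16) + (½)*(-6 + (4 + 2)/(2 + 2))/(-2) = 1*(49*(1/16)) + (½)*(-½)*(-6 + 6/4) = 1*(49/16) + (½)*(-½)*(-6 + (¼)*6) = 49/16 + (½)*(-½)*(-6 + 3/2) = 49/16 + (½)*(-½)*(-9/2) = 49/16 + 9/8 = 67/16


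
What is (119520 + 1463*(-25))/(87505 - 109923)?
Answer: -82945/22418 ≈ -3.6999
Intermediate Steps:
(119520 + 1463*(-25))/(87505 - 109923) = (119520 - 36575)/(-22418) = 82945*(-1/22418) = -82945/22418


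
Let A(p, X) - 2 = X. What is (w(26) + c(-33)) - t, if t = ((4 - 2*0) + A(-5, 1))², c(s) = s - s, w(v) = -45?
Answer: -94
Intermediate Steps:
A(p, X) = 2 + X
c(s) = 0
t = 49 (t = ((4 - 2*0) + (2 + 1))² = ((4 + 0) + 3)² = (4 + 3)² = 7² = 49)
(w(26) + c(-33)) - t = (-45 + 0) - 1*49 = -45 - 49 = -94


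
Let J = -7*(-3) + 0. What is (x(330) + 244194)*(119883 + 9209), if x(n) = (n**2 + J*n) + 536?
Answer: 46545411520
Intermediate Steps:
J = 21 (J = 21 + 0 = 21)
x(n) = 536 + n**2 + 21*n (x(n) = (n**2 + 21*n) + 536 = 536 + n**2 + 21*n)
(x(330) + 244194)*(119883 + 9209) = ((536 + 330**2 + 21*330) + 244194)*(119883 + 9209) = ((536 + 108900 + 6930) + 244194)*129092 = (116366 + 244194)*129092 = 360560*129092 = 46545411520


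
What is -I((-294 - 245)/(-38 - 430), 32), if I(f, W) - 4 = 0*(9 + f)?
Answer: -4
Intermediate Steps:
I(f, W) = 4 (I(f, W) = 4 + 0*(9 + f) = 4 + 0 = 4)
-I((-294 - 245)/(-38 - 430), 32) = -1*4 = -4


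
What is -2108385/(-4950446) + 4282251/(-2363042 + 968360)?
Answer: -1521543810448/575358160681 ≈ -2.6445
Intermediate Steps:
-2108385/(-4950446) + 4282251/(-2363042 + 968360) = -2108385*(-1/4950446) + 4282251/(-1394682) = 2108385/4950446 + 4282251*(-1/1394682) = 2108385/4950446 - 1427417/464894 = -1521543810448/575358160681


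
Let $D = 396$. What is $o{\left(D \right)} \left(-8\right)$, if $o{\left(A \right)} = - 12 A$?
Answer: $38016$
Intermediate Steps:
$o{\left(D \right)} \left(-8\right) = \left(-12\right) 396 \left(-8\right) = \left(-4752\right) \left(-8\right) = 38016$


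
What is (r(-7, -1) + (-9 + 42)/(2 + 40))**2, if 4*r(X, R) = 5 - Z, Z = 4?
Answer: 841/784 ≈ 1.0727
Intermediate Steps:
r(X, R) = 1/4 (r(X, R) = (5 - 1*4)/4 = (5 - 4)/4 = (1/4)*1 = 1/4)
(r(-7, -1) + (-9 + 42)/(2 + 40))**2 = (1/4 + (-9 + 42)/(2 + 40))**2 = (1/4 + 33/42)**2 = (1/4 + 33*(1/42))**2 = (1/4 + 11/14)**2 = (29/28)**2 = 841/784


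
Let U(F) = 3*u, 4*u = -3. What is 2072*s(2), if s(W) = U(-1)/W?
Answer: -2331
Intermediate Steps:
u = -¾ (u = (¼)*(-3) = -¾ ≈ -0.75000)
U(F) = -9/4 (U(F) = 3*(-¾) = -9/4)
s(W) = -9/(4*W)
2072*s(2) = 2072*(-9/4/2) = 2072*(-9/4*½) = 2072*(-9/8) = -2331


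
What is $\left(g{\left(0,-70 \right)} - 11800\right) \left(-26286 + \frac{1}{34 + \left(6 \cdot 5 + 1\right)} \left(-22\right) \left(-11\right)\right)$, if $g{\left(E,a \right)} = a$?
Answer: $\frac{4055618152}{13} \approx 3.1197 \cdot 10^{8}$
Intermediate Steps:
$\left(g{\left(0,-70 \right)} - 11800\right) \left(-26286 + \frac{1}{34 + \left(6 \cdot 5 + 1\right)} \left(-22\right) \left(-11\right)\right) = \left(-70 - 11800\right) \left(-26286 + \frac{1}{34 + \left(6 \cdot 5 + 1\right)} \left(-22\right) \left(-11\right)\right) = - 11870 \left(-26286 + \frac{1}{34 + \left(30 + 1\right)} \left(-22\right) \left(-11\right)\right) = - 11870 \left(-26286 + \frac{1}{34 + 31} \left(-22\right) \left(-11\right)\right) = - 11870 \left(-26286 + \frac{1}{65} \left(-22\right) \left(-11\right)\right) = - 11870 \left(-26286 - - \frac{242}{65}\right) = - 11870 \left(-26286 + \frac{242}{65}\right) = \left(-11870\right) \left(- \frac{1708348}{65}\right) = \frac{4055618152}{13}$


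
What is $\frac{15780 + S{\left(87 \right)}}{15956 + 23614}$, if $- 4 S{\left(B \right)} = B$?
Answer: $\frac{21011}{52760} \approx 0.39824$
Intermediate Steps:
$S{\left(B \right)} = - \frac{B}{4}$
$\frac{15780 + S{\left(87 \right)}}{15956 + 23614} = \frac{15780 - \frac{87}{4}}{15956 + 23614} = \frac{15780 - \frac{87}{4}}{39570} = \frac{63033}{4} \cdot \frac{1}{39570} = \frac{21011}{52760}$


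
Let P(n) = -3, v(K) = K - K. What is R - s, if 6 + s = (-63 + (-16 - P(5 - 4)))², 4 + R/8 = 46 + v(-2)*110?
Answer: -5434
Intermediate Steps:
v(K) = 0
R = 336 (R = -32 + 8*(46 + 0*110) = -32 + 8*(46 + 0) = -32 + 8*46 = -32 + 368 = 336)
s = 5770 (s = -6 + (-63 + (-16 - 1*(-3)))² = -6 + (-63 + (-16 + 3))² = -6 + (-63 - 13)² = -6 + (-76)² = -6 + 5776 = 5770)
R - s = 336 - 1*5770 = 336 - 5770 = -5434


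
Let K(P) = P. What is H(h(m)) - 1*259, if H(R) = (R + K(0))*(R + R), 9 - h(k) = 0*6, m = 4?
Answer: -97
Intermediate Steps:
h(k) = 9 (h(k) = 9 - 0*6 = 9 - 1*0 = 9 + 0 = 9)
H(R) = 2*R² (H(R) = (R + 0)*(R + R) = R*(2*R) = 2*R²)
H(h(m)) - 1*259 = 2*9² - 1*259 = 2*81 - 259 = 162 - 259 = -97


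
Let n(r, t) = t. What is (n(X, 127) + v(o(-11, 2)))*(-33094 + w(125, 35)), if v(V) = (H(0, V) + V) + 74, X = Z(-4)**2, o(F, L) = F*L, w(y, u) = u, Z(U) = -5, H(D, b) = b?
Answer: -5190263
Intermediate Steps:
X = 25 (X = (-5)**2 = 25)
v(V) = 74 + 2*V (v(V) = (V + V) + 74 = 2*V + 74 = 74 + 2*V)
(n(X, 127) + v(o(-11, 2)))*(-33094 + w(125, 35)) = (127 + (74 + 2*(-11*2)))*(-33094 + 35) = (127 + (74 + 2*(-22)))*(-33059) = (127 + (74 - 44))*(-33059) = (127 + 30)*(-33059) = 157*(-33059) = -5190263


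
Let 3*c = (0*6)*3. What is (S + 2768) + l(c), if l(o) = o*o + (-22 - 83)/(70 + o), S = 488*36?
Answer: 40669/2 ≈ 20335.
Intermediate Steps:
S = 17568
c = 0 (c = ((0*6)*3)/3 = (0*3)/3 = (⅓)*0 = 0)
l(o) = o² - 105/(70 + o)
(S + 2768) + l(c) = (17568 + 2768) + (-105 + 0³ + 70*0²)/(70 + 0) = 20336 + (-105 + 0 + 70*0)/70 = 20336 + (-105 + 0 + 0)/70 = 20336 + (1/70)*(-105) = 20336 - 3/2 = 40669/2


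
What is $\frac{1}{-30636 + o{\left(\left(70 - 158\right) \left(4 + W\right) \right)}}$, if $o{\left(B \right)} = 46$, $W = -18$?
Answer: $- \frac{1}{30590} \approx -3.269 \cdot 10^{-5}$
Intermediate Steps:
$\frac{1}{-30636 + o{\left(\left(70 - 158\right) \left(4 + W\right) \right)}} = \frac{1}{-30636 + 46} = \frac{1}{-30590} = - \frac{1}{30590}$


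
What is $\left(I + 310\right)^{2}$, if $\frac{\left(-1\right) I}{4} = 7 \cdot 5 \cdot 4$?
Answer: $62500$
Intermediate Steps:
$I = -560$ ($I = - 4 \cdot 7 \cdot 5 \cdot 4 = - 4 \cdot 35 \cdot 4 = \left(-4\right) 140 = -560$)
$\left(I + 310\right)^{2} = \left(-560 + 310\right)^{2} = \left(-250\right)^{2} = 62500$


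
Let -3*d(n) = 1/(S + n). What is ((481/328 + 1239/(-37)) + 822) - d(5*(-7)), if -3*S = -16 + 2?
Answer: 872422791/1104376 ≈ 789.97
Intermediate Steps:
S = 14/3 (S = -(-16 + 2)/3 = -⅓*(-14) = 14/3 ≈ 4.6667)
d(n) = -1/(3*(14/3 + n))
((481/328 + 1239/(-37)) + 822) - d(5*(-7)) = ((481/328 + 1239/(-37)) + 822) - (-1)/(14 + 3*(5*(-7))) = ((481*(1/328) + 1239*(-1/37)) + 822) - (-1)/(14 + 3*(-35)) = ((481/328 - 1239/37) + 822) - (-1)/(14 - 105) = (-388595/12136 + 822) - (-1)/(-91) = 9587197/12136 - (-1)*(-1)/91 = 9587197/12136 - 1*1/91 = 9587197/12136 - 1/91 = 872422791/1104376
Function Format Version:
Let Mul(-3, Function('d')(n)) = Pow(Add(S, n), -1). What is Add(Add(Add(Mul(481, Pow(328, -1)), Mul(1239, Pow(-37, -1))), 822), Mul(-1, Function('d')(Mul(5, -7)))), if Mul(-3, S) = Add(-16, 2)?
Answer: Rational(872422791, 1104376) ≈ 789.97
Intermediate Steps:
S = Rational(14, 3) (S = Mul(Rational(-1, 3), Add(-16, 2)) = Mul(Rational(-1, 3), -14) = Rational(14, 3) ≈ 4.6667)
Function('d')(n) = Mul(Rational(-1, 3), Pow(Add(Rational(14, 3), n), -1))
Add(Add(Add(Mul(481, Pow(328, -1)), Mul(1239, Pow(-37, -1))), 822), Mul(-1, Function('d')(Mul(5, -7)))) = Add(Add(Add(Mul(481, Pow(328, -1)), Mul(1239, Pow(-37, -1))), 822), Mul(-1, Mul(-1, Pow(Add(14, Mul(3, Mul(5, -7))), -1)))) = Add(Add(Add(Mul(481, Rational(1, 328)), Mul(1239, Rational(-1, 37))), 822), Mul(-1, Mul(-1, Pow(Add(14, Mul(3, -35)), -1)))) = Add(Add(Add(Rational(481, 328), Rational(-1239, 37)), 822), Mul(-1, Mul(-1, Pow(Add(14, -105), -1)))) = Add(Add(Rational(-388595, 12136), 822), Mul(-1, Mul(-1, Pow(-91, -1)))) = Add(Rational(9587197, 12136), Mul(-1, Mul(-1, Rational(-1, 91)))) = Add(Rational(9587197, 12136), Mul(-1, Rational(1, 91))) = Add(Rational(9587197, 12136), Rational(-1, 91)) = Rational(872422791, 1104376)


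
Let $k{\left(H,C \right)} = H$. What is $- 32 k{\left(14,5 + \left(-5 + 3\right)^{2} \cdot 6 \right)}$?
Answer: $-448$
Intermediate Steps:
$- 32 k{\left(14,5 + \left(-5 + 3\right)^{2} \cdot 6 \right)} = \left(-32\right) 14 = -448$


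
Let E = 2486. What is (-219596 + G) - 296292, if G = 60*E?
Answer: -366728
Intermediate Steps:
G = 149160 (G = 60*2486 = 149160)
(-219596 + G) - 296292 = (-219596 + 149160) - 296292 = -70436 - 296292 = -366728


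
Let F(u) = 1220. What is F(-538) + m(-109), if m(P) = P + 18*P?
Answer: -851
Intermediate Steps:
m(P) = 19*P
F(-538) + m(-109) = 1220 + 19*(-109) = 1220 - 2071 = -851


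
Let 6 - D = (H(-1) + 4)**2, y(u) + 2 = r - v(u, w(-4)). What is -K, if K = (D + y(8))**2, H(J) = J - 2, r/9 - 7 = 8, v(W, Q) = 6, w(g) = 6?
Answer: -17424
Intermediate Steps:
r = 135 (r = 63 + 9*8 = 63 + 72 = 135)
H(J) = -2 + J
y(u) = 127 (y(u) = -2 + (135 - 1*6) = -2 + (135 - 6) = -2 + 129 = 127)
D = 5 (D = 6 - ((-2 - 1) + 4)**2 = 6 - (-3 + 4)**2 = 6 - 1*1**2 = 6 - 1*1 = 6 - 1 = 5)
K = 17424 (K = (5 + 127)**2 = 132**2 = 17424)
-K = -1*17424 = -17424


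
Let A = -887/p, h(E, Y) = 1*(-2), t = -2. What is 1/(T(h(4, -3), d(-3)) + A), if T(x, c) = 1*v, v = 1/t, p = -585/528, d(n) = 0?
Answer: 390/312029 ≈ 0.0012499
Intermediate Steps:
p = -195/176 (p = -585*1/528 = -195/176 ≈ -1.1080)
h(E, Y) = -2
v = -½ (v = 1/(-2) = -½ ≈ -0.50000)
T(x, c) = -½ (T(x, c) = 1*(-½) = -½)
A = 156112/195 (A = -887/(-195/176) = -887*(-176/195) = 156112/195 ≈ 800.57)
1/(T(h(4, -3), d(-3)) + A) = 1/(-½ + 156112/195) = 1/(312029/390) = 390/312029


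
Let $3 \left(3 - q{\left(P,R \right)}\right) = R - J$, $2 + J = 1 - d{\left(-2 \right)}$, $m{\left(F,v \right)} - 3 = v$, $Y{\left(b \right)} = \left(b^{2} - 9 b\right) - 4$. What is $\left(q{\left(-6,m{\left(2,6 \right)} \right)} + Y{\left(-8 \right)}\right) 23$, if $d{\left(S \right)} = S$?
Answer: $\frac{9131}{3} \approx 3043.7$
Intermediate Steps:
$Y{\left(b \right)} = -4 + b^{2} - 9 b$
$m{\left(F,v \right)} = 3 + v$
$J = 1$ ($J = -2 + \left(1 - -2\right) = -2 + \left(1 + 2\right) = -2 + 3 = 1$)
$q{\left(P,R \right)} = \frac{10}{3} - \frac{R}{3}$ ($q{\left(P,R \right)} = 3 - \frac{R - 1}{3} = 3 - \frac{-1 + R}{3} = 3 - \left(- \frac{1}{3} + \frac{R}{3}\right) = \frac{10}{3} - \frac{R}{3}$)
$\left(q{\left(-6,m{\left(2,6 \right)} \right)} + Y{\left(-8 \right)}\right) 23 = \left(\left(\frac{10}{3} - \frac{3 + 6}{3}\right) - \left(-68 - 64\right)\right) 23 = \left(\left(\frac{10}{3} - 3\right) + \left(-4 + 64 + 72\right)\right) 23 = \left(\left(\frac{10}{3} - 3\right) + 132\right) 23 = \left(\frac{1}{3} + 132\right) 23 = \frac{397}{3} \cdot 23 = \frac{9131}{3}$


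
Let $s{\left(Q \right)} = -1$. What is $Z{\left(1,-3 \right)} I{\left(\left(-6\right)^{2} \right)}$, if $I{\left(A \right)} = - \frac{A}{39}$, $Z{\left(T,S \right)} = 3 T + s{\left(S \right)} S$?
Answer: $- \frac{72}{13} \approx -5.5385$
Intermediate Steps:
$Z{\left(T,S \right)} = - S + 3 T$ ($Z{\left(T,S \right)} = 3 T - S = - S + 3 T$)
$I{\left(A \right)} = - \frac{A}{39}$
$Z{\left(1,-3 \right)} I{\left(\left(-6\right)^{2} \right)} = \left(\left(-1\right) \left(-3\right) + 3 \cdot 1\right) \left(- \frac{\left(-6\right)^{2}}{39}\right) = \left(3 + 3\right) \left(\left(- \frac{1}{39}\right) 36\right) = 6 \left(- \frac{12}{13}\right) = - \frac{72}{13}$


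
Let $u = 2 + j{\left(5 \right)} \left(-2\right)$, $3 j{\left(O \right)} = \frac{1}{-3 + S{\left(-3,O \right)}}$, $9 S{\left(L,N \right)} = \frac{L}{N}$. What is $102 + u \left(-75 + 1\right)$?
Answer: $- \frac{1428}{23} \approx -62.087$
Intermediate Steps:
$S{\left(L,N \right)} = \frac{L}{9 N}$ ($S{\left(L,N \right)} = \frac{L \frac{1}{N}}{9} = \frac{L}{9 N}$)
$j{\left(O \right)} = \frac{1}{3 \left(-3 - \frac{1}{3 O}\right)}$ ($j{\left(O \right)} = \frac{1}{3 \left(-3 + \frac{1}{9} \left(-3\right) \frac{1}{O}\right)} = \frac{1}{3 \left(-3 - \frac{1}{3 O}\right)}$)
$u = \frac{51}{23}$ ($u = 2 + \left(-1\right) 5 \frac{1}{1 + 9 \cdot 5} \left(-2\right) = 2 + \left(-1\right) 5 \frac{1}{1 + 45} \left(-2\right) = 2 + \left(-1\right) 5 \cdot \frac{1}{46} \left(-2\right) = 2 - - \frac{5}{23} = 2 + \frac{5}{23} = \frac{51}{23} \approx 2.2174$)
$102 + u \left(-75 + 1\right) = 102 + \frac{51 \left(-75 + 1\right)}{23} = 102 + \frac{51}{23} \left(-74\right) = 102 - \frac{3774}{23} = - \frac{1428}{23}$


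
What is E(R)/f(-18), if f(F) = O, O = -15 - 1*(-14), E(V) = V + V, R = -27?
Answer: 54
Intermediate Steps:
E(V) = 2*V
O = -1 (O = -15 + 14 = -1)
f(F) = -1
E(R)/f(-18) = (2*(-27))/(-1) = -54*(-1) = 54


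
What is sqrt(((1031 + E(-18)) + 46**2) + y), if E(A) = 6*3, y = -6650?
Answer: I*sqrt(3485) ≈ 59.034*I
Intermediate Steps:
E(A) = 18
sqrt(((1031 + E(-18)) + 46**2) + y) = sqrt(((1031 + 18) + 46**2) - 6650) = sqrt((1049 + 2116) - 6650) = sqrt(3165 - 6650) = sqrt(-3485) = I*sqrt(3485)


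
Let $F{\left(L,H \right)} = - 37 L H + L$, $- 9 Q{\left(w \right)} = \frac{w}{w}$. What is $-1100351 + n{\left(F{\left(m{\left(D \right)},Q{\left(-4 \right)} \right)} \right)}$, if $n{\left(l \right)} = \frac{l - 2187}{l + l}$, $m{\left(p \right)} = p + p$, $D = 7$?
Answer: $- \frac{1417271127}{1288} \approx -1.1004 \cdot 10^{6}$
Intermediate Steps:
$m{\left(p \right)} = 2 p$
$Q{\left(w \right)} = - \frac{1}{9}$ ($Q{\left(w \right)} = - \frac{w \frac{1}{w}}{9} = \left(- \frac{1}{9}\right) 1 = - \frac{1}{9}$)
$F{\left(L,H \right)} = L - 37 H L$ ($F{\left(L,H \right)} = - 37 H L + L = L - 37 H L$)
$n{\left(l \right)} = \frac{-2187 + l}{2 l}$
$-1100351 + n{\left(F{\left(m{\left(D \right)},Q{\left(-4 \right)} \right)} \right)} = -1100351 + \frac{-2187 + 2 \cdot 7 \left(1 - - \frac{37}{9}\right)}{2 \cdot 2 \cdot 7 \left(1 - - \frac{37}{9}\right)} = -1100351 + \frac{-2187 + 14 \left(1 + \frac{37}{9}\right)}{2 \cdot 14 \left(1 + \frac{37}{9}\right)} = -1100351 + \frac{-2187 + 14 \cdot \frac{46}{9}}{2 \cdot 14 \cdot \frac{46}{9}} = -1100351 + \frac{-2187 + \frac{644}{9}}{2 \cdot \frac{644}{9}} = -1100351 + \frac{1}{2} \cdot \frac{9}{644} \left(- \frac{19039}{9}\right) = -1100351 - \frac{19039}{1288} = - \frac{1417271127}{1288}$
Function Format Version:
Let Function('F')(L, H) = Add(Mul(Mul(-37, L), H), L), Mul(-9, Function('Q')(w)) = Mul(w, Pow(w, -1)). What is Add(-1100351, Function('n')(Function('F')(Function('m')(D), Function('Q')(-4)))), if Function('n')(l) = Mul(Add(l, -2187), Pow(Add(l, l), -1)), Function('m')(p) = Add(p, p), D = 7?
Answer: Rational(-1417271127, 1288) ≈ -1.1004e+6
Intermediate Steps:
Function('m')(p) = Mul(2, p)
Function('Q')(w) = Rational(-1, 9) (Function('Q')(w) = Mul(Rational(-1, 9), Mul(w, Pow(w, -1))) = Mul(Rational(-1, 9), 1) = Rational(-1, 9))
Function('F')(L, H) = Add(L, Mul(-37, H, L)) (Function('F')(L, H) = Add(Mul(-37, H, L), L) = Add(L, Mul(-37, H, L)))
Function('n')(l) = Mul(Rational(1, 2), Pow(l, -1), Add(-2187, l)) (Function('n')(l) = Mul(Add(-2187, l), Pow(Mul(2, l), -1)) = Mul(Add(-2187, l), Mul(Rational(1, 2), Pow(l, -1))) = Mul(Rational(1, 2), Pow(l, -1), Add(-2187, l)))
Add(-1100351, Function('n')(Function('F')(Function('m')(D), Function('Q')(-4)))) = Add(-1100351, Mul(Rational(1, 2), Pow(Mul(Mul(2, 7), Add(1, Mul(-37, Rational(-1, 9)))), -1), Add(-2187, Mul(Mul(2, 7), Add(1, Mul(-37, Rational(-1, 9))))))) = Add(-1100351, Mul(Rational(1, 2), Pow(Mul(14, Add(1, Rational(37, 9))), -1), Add(-2187, Mul(14, Add(1, Rational(37, 9)))))) = Add(-1100351, Mul(Rational(1, 2), Pow(Mul(14, Rational(46, 9)), -1), Add(-2187, Mul(14, Rational(46, 9))))) = Add(-1100351, Mul(Rational(1, 2), Pow(Rational(644, 9), -1), Add(-2187, Rational(644, 9)))) = Add(-1100351, Mul(Rational(1, 2), Rational(9, 644), Rational(-19039, 9))) = Add(-1100351, Rational(-19039, 1288)) = Rational(-1417271127, 1288)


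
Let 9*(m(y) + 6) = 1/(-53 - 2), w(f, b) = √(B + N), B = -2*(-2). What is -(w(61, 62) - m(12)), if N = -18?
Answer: -2971/495 - I*√14 ≈ -6.002 - 3.7417*I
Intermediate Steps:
B = 4
w(f, b) = I*√14 (w(f, b) = √(4 - 18) = √(-14) = I*√14)
m(y) = -2971/495 (m(y) = -6 + 1/(9*(-53 - 2)) = -6 + (⅑)/(-55) = -6 + (⅑)*(-1/55) = -6 - 1/495 = -2971/495)
-(w(61, 62) - m(12)) = -(I*√14 - 1*(-2971/495)) = -(I*√14 + 2971/495) = -(2971/495 + I*√14) = -2971/495 - I*√14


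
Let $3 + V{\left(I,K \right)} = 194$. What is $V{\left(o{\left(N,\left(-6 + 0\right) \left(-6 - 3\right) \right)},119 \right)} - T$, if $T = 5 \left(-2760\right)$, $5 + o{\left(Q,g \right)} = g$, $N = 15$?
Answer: $13991$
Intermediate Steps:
$o{\left(Q,g \right)} = -5 + g$
$V{\left(I,K \right)} = 191$ ($V{\left(I,K \right)} = -3 + 194 = 191$)
$T = -13800$
$V{\left(o{\left(N,\left(-6 + 0\right) \left(-6 - 3\right) \right)},119 \right)} - T = 191 - -13800 = 191 + 13800 = 13991$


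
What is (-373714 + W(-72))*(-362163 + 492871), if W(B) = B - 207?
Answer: -48883877044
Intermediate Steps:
W(B) = -207 + B
(-373714 + W(-72))*(-362163 + 492871) = (-373714 + (-207 - 72))*(-362163 + 492871) = (-373714 - 279)*130708 = -373993*130708 = -48883877044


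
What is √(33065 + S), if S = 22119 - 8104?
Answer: 2*√11770 ≈ 216.98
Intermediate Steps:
S = 14015
√(33065 + S) = √(33065 + 14015) = √47080 = 2*√11770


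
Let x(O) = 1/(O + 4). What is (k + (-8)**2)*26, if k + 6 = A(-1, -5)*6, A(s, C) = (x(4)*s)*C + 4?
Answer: 4459/2 ≈ 2229.5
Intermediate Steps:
x(O) = 1/(4 + O)
A(s, C) = 4 + C*s/8 (A(s, C) = (s/(4 + 4))*C + 4 = (s/8)*C + 4 = C*s/8 + 4 = 4 + C*s/8)
k = 87/4 (k = -6 + (4 + (1/8)*(-5)*(-1))*6 = -6 + (4 + 5/8)*6 = -6 + (37/8)*6 = -6 + 111/4 = 87/4 ≈ 21.750)
(k + (-8)**2)*26 = (87/4 + (-8)**2)*26 = (87/4 + 64)*26 = (343/4)*26 = 4459/2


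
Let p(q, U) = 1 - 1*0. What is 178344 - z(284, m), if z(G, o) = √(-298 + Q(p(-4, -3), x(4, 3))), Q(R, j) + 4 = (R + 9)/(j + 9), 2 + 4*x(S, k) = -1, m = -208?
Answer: 178344 - I*√327558/33 ≈ 1.7834e+5 - 17.343*I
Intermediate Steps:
x(S, k) = -¾ (x(S, k) = -½ + (¼)*(-1) = -½ - ¼ = -¾)
p(q, U) = 1 (p(q, U) = 1 + 0 = 1)
Q(R, j) = -4 + (9 + R)/(9 + j) (Q(R, j) = -4 + (R + 9)/(j + 9) = -4 + (9 + R)/(9 + j))
z(G, o) = I*√327558/33 (z(G, o) = √(-298 + (-27 + 1 - 4*(-¾))/(9 - ¾)) = √(-298 + (-27 + 1 + 3)/(33/4)) = √(-298 + (4/33)*(-23)) = √(-298 - 92/33) = √(-9926/33) = I*√327558/33)
178344 - z(284, m) = 178344 - I*√327558/33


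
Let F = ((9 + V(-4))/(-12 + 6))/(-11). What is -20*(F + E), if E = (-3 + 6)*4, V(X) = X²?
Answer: -8170/33 ≈ -247.58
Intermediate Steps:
E = 12 (E = 3*4 = 12)
F = 25/66 (F = ((9 + (-4)²)/(-12 + 6))/(-11) = ((9 + 16)/(-6))*(-1/11) = (25*(-⅙))*(-1/11) = -25/6*(-1/11) = 25/66 ≈ 0.37879)
-20*(F + E) = -20*(25/66 + 12) = -20*817/66 = -8170/33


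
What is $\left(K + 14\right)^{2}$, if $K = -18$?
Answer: $16$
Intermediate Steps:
$\left(K + 14\right)^{2} = \left(-18 + 14\right)^{2} = \left(-4\right)^{2} = 16$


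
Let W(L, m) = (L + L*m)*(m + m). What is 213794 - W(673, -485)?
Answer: -315746246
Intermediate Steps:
W(L, m) = 2*m*(L + L*m) (W(L, m) = (L + L*m)*(2*m) = 2*m*(L + L*m))
213794 - W(673, -485) = 213794 - 2*673*(-485)*(1 - 485) = 213794 - 2*673*(-485)*(-484) = 213794 - 1*315960040 = 213794 - 315960040 = -315746246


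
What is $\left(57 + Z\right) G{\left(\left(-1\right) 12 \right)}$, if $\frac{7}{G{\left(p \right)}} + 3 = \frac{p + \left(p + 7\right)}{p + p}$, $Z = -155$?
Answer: $\frac{16464}{55} \approx 299.35$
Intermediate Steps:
$G{\left(p \right)} = \frac{7}{-3 + \frac{7 + 2 p}{2 p}}$ ($G{\left(p \right)} = \frac{7}{-3 + \frac{p + \left(p + 7\right)}{p + p}} = \frac{7}{-3 + \frac{p + \left(7 + p\right)}{2 p}} = \frac{7}{-3 + \left(7 + 2 p\right) \frac{1}{2 p}} = \frac{7}{-3 + \frac{7 + 2 p}{2 p}}$)
$\left(57 + Z\right) G{\left(\left(-1\right) 12 \right)} = \left(57 - 155\right) \left(- \frac{14 \left(\left(-1\right) 12\right)}{-7 + 4 \left(\left(-1\right) 12\right)}\right) = - 98 \left(\left(-14\right) \left(-12\right) \frac{1}{-7 + 4 \left(-12\right)}\right) = - 98 \left(\left(-14\right) \left(-12\right) \frac{1}{-7 - 48}\right) = - 98 \left(\left(-14\right) \left(-12\right) \frac{1}{-55}\right) = - 98 \left(\left(-14\right) \left(-12\right) \left(- \frac{1}{55}\right)\right) = \left(-98\right) \left(- \frac{168}{55}\right) = \frac{16464}{55}$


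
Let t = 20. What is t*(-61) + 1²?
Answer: -1219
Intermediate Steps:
t*(-61) + 1² = 20*(-61) + 1² = -1220 + 1 = -1219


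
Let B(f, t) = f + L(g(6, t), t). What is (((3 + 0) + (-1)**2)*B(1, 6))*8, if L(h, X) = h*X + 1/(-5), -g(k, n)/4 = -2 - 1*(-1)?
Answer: 3968/5 ≈ 793.60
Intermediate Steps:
g(k, n) = 4 (g(k, n) = -4*(-2 - 1*(-1)) = -4*(-2 + 1) = -4*(-1) = 4)
L(h, X) = -1/5 + X*h (L(h, X) = X*h - 1/5 = -1/5 + X*h)
B(f, t) = -1/5 + f + 4*t (B(f, t) = f + (-1/5 + t*4) = f + (-1/5 + 4*t) = -1/5 + f + 4*t)
(((3 + 0) + (-1)**2)*B(1, 6))*8 = (((3 + 0) + (-1)**2)*(-1/5 + 1 + 4*6))*8 = ((3 + 1)*(-1/5 + 1 + 24))*8 = (4*(124/5))*8 = (496/5)*8 = 3968/5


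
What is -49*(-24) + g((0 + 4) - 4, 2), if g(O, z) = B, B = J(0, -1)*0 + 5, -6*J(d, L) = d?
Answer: 1181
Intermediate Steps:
J(d, L) = -d/6
B = 5 (B = -1/6*0*0 + 5 = 0*0 + 5 = 0 + 5 = 5)
g(O, z) = 5
-49*(-24) + g((0 + 4) - 4, 2) = -49*(-24) + 5 = 1176 + 5 = 1181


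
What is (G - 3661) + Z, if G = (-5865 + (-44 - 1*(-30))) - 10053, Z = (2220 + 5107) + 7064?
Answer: -5202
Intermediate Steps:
Z = 14391 (Z = 7327 + 7064 = 14391)
G = -15932 (G = (-5865 + (-44 + 30)) - 10053 = (-5865 - 14) - 10053 = -5879 - 10053 = -15932)
(G - 3661) + Z = (-15932 - 3661) + 14391 = -19593 + 14391 = -5202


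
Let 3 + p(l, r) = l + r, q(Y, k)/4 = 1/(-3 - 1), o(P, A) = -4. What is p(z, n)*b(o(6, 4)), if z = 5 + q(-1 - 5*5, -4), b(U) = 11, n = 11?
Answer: 132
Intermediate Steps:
q(Y, k) = -1 (q(Y, k) = 4/(-3 - 1) = 4/(-4) = 4*(-1/4) = -1)
z = 4 (z = 5 - 1 = 4)
p(l, r) = -3 + l + r (p(l, r) = -3 + (l + r) = -3 + l + r)
p(z, n)*b(o(6, 4)) = (-3 + 4 + 11)*11 = 12*11 = 132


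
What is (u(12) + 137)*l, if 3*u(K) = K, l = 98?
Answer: 13818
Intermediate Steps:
u(K) = K/3
(u(12) + 137)*l = ((1/3)*12 + 137)*98 = (4 + 137)*98 = 141*98 = 13818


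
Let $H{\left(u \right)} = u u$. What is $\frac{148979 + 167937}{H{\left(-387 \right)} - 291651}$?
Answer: $- \frac{158458}{70941} \approx -2.2337$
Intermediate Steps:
$H{\left(u \right)} = u^{2}$
$\frac{148979 + 167937}{H{\left(-387 \right)} - 291651} = \frac{148979 + 167937}{\left(-387\right)^{2} - 291651} = \frac{316916}{149769 - 291651} = \frac{316916}{-141882} = 316916 \left(- \frac{1}{141882}\right) = - \frac{158458}{70941}$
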